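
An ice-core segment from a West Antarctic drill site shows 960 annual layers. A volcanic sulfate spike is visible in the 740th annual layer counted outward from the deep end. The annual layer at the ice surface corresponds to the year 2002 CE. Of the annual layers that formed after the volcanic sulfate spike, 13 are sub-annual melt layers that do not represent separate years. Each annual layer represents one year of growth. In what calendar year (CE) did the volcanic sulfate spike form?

960 − 740 = 220 annual layers lie beyond the volcanic sulfate spike toward the ice surface.
Removing the 13 false annual layers leaves 220 − 13 = 207 true annual layers beyond the volcanic sulfate spike.
The annual layer at the ice surface is 2002 CE, so the volcanic sulfate spike dates to 2002 − 207 = 1795 CE.

1795 CE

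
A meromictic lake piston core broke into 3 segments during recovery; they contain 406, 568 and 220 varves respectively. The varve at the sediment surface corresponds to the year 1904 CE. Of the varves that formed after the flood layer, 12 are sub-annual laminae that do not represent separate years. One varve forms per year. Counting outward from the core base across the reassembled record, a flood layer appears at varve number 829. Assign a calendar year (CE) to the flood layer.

Total varves = 406 + 568 + 220 = 1194.
The flood layer sits at varve 829 from the core base, so 1194 − 829 = 365 varves formed after it.
Excluding 12 false varves: 365 − 12 = 353.
1904 − 353 = 1551 CE.

1551 CE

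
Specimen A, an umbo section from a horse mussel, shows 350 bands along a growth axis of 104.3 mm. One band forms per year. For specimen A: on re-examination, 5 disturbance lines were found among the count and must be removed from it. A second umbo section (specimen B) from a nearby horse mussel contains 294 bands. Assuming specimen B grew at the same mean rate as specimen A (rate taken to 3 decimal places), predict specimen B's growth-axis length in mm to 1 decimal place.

Specimen A: true band count = 350 − 5 = 345.
A: 104.3 mm over 345 years gives 104.3 / 345 ≈ 0.302 mm/yr.
For B, 0.302 mm/year × 294 years = 88.8 mm.

88.8 mm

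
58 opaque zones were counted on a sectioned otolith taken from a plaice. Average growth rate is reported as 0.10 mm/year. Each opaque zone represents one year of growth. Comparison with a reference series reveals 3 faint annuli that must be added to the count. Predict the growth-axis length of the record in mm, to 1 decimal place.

6.1 mm

Adjusted count: 58 + 3 = 61 opaque zones.
Length ≈ 0.10 × 61 = 6.1 mm.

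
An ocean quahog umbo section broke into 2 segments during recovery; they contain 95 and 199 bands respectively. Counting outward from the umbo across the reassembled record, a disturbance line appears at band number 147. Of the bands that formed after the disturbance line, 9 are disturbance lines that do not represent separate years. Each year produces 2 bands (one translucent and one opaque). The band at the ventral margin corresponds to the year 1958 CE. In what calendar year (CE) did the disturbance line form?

Total bands = 95 + 199 = 294.
The disturbance line sits at band 147 from the umbo, so 294 − 147 = 147 bands formed after it.
Excluding 9 false bands: 147 − 9 = 138.
Dividing by 2 bands per year: 138 / 2 = 69 years.
The band at the ventral margin is 1958 CE, so the disturbance line dates to 1958 − 69 = 1889 CE.

1889 CE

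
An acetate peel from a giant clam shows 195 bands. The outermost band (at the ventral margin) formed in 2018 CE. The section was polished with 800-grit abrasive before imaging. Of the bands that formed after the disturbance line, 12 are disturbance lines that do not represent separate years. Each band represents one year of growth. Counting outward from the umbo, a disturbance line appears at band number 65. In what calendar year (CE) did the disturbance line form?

The disturbance line sits at band 65 from the umbo, so 195 − 65 = 130 bands formed after it.
130 − 12 false = 118 true bands after the disturbance line.
2018 − 118 = 1900 CE.

1900 CE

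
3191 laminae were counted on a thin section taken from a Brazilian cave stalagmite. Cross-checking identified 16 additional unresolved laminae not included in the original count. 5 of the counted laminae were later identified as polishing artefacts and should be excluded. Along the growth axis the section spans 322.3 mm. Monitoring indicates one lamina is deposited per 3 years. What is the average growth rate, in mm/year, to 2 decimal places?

0.03 mm/year

Adjusted count: 3191 − 5 + 16 = 3202 laminae.
3202 laminae at 3 years each span 3202 × 3 = 9606 years.
322.3 mm over 9606 years gives 322.3 / 9606 ≈ 0.03 mm/year.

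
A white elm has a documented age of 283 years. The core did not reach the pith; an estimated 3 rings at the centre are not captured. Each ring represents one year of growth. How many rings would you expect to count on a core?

280 rings

At one ring per year, 283 years correspond to 283 rings.
283 − 3 missed = 280 rings expected in the prepared section.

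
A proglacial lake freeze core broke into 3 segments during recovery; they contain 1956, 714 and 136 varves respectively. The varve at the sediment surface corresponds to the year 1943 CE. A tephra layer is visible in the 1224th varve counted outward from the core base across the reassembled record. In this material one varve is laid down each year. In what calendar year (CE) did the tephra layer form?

Total varves = 1956 + 714 + 136 = 2806.
The tephra layer sits at varve 1224 from the core base, so 2806 − 1224 = 1582 varves formed after it.
1943 − 1582 = 361 CE.

361 CE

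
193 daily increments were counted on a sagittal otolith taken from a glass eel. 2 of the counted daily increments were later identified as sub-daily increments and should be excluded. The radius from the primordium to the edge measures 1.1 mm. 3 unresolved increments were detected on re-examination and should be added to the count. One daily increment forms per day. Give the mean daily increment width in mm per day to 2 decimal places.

Adjusted count: 193 − 2 + 3 = 194 daily increments.
Mean rate = 1.1 mm / 194 days ≈ 0.01 mm per day.

0.01 mm per day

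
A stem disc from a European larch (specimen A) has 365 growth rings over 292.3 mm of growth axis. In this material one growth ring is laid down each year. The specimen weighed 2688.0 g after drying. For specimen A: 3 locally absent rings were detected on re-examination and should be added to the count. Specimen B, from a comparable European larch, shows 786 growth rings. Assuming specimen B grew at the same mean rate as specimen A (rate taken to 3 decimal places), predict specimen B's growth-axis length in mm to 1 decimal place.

624.1 mm

Specimen A: after corrections the count is 365 + 3 = 368 growth rings.
A: Mean rate = 292.3 mm / 368 years ≈ 0.794 mm/yr.
For B, 0.794 mm/year × 786 years = 624.1 mm.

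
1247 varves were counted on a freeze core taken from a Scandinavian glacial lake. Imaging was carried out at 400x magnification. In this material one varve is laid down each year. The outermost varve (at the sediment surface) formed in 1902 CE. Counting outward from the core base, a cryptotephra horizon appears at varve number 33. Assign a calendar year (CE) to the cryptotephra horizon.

Between varve 33 and the sediment surface there are 1247 − 33 = 1214 varves.
The varve at the sediment surface is 1902 CE, so the cryptotephra horizon dates to 1902 − 1214 = 688 CE.

688 CE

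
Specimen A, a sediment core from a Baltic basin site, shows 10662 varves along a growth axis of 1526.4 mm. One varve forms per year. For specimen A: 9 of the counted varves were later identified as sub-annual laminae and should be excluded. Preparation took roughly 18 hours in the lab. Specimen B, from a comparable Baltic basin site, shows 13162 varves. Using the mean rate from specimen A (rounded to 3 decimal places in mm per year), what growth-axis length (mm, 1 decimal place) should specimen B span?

Specimen A: adjusted count: 10662 − 9 = 10653 varves.
A: Mean rate = 1526.4 mm / 10653 years ≈ 0.143 mm per year.
For B, 0.143 mm/year × 13162 years = 1882.2 mm.

1882.2 mm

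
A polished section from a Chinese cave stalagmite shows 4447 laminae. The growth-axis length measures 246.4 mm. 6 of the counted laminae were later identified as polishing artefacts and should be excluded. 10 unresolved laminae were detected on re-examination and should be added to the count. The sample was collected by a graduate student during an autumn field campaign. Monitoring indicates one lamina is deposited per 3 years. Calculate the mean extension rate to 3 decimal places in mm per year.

0.018 mm per year

Adjusted count: 4447 − 6 + 10 = 4451 laminae.
4451 laminae at 3 years each span 4451 × 3 = 13353 years.
246.4 mm over 13353 years gives 246.4 / 13353 ≈ 0.018 mm per year.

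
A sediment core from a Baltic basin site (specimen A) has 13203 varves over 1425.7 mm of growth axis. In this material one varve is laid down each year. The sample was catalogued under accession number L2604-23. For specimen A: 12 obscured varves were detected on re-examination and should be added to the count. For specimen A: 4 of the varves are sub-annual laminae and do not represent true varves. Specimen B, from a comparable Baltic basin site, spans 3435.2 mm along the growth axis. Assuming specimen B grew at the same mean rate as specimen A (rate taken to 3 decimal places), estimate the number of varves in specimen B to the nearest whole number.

31807 varves

Specimen A: correcting the raw count gives 13203 − 4 + 12 = 13211 true varves.
A: 1425.7 mm over 13211 years gives 1425.7 / 13211 ≈ 0.108 mm/yr.
Specimen B: 3435.2 mm / 0.108 mm per year = 31807.41 years ≈ 31807 varves.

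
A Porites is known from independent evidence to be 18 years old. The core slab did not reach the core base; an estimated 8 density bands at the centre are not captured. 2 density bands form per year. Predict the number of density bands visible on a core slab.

With 2 density bands per year, 18 years would produce 18 × 2 = 36 density bands.
36 − 8 missed = 28 density bands expected in the prepared section.

28 density bands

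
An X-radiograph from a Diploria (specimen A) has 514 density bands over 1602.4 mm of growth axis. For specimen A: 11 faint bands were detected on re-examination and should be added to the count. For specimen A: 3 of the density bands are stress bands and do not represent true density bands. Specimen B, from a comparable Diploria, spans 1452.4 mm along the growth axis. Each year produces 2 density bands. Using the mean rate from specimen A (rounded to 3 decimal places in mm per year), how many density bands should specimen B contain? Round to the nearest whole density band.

Specimen A: adjusted count: 514 − 3 + 11 = 522 density bands.
Specimen A: dividing by 2 density bands per year: 522 / 2 = 261 years.
A: Mean rate = 1602.4 mm / 261 years ≈ 6.139 mm per year.
For B, 1452.4 / 6.139 = 236.59 years; at 2 density bands per year that is 236.59 × 2 ≈ 473 density bands.

473 density bands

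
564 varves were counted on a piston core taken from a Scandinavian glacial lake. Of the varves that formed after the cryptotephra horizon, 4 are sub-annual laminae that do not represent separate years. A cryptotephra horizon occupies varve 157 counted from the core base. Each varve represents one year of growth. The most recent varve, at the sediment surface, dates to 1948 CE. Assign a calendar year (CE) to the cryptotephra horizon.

The cryptotephra horizon sits at varve 157 from the core base, so 564 − 157 = 407 varves formed after it.
Excluding 4 false varves: 407 − 4 = 403.
1948 − 403 = 1545 CE.

1545 CE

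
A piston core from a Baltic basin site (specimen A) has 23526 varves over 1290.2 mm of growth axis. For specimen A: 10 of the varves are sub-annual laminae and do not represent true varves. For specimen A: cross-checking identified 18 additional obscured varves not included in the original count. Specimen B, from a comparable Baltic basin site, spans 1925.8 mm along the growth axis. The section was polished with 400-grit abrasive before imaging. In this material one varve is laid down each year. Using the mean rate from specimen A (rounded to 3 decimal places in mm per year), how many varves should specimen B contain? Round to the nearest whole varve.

Specimen A: true varve count = 23526 − 10 + 18 = 23534.
A: 1290.2 mm over 23534 years gives 1290.2 / 23534 ≈ 0.055 mm/year.
For B, 1925.8 / 0.055 = 35014.55 years ≈ 35015 varves.

35015 varves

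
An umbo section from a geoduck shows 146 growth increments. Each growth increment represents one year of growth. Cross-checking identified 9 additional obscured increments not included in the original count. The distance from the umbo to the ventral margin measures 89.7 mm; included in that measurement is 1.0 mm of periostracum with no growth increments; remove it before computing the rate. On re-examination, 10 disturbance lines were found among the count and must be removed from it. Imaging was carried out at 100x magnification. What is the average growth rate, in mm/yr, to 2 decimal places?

Correcting the raw count gives 146 − 10 + 9 = 145 true growth increments.
Net length = 89.7 − 1.0 = 88.7 mm.
88.7 mm over 145 years gives 88.7 / 145 ≈ 0.61 mm/yr.

0.61 mm/yr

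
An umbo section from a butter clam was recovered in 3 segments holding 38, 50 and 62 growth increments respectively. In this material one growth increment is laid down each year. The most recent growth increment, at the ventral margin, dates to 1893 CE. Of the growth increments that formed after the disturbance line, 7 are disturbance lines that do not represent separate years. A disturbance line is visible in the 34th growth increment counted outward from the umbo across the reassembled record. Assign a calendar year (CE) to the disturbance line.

1784 CE

Total growth increments = 38 + 50 + 62 = 150.
The disturbance line sits at growth increment 34 from the umbo, so 150 − 34 = 116 growth increments formed after it.
Removing the 7 false growth increments leaves 116 − 7 = 109 true growth increments beyond the disturbance line.
Counting back 109 years from 1893 CE places the disturbance line in 1893 − 109 = 1784 CE.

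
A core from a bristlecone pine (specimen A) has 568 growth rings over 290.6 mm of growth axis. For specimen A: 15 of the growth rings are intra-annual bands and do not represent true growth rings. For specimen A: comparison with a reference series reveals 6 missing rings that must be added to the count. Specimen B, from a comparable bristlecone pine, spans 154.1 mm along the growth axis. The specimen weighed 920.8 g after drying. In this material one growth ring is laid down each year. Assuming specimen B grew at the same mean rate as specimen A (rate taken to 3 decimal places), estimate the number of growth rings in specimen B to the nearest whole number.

Specimen A: after corrections the count is 568 − 15 + 6 = 559 growth rings.
A: Mean rate = 290.6 mm / 559 years ≈ 0.520 mm per year.
For B, 154.1 / 0.520 = 296.35 years ≈ 296 growth rings.

296 growth rings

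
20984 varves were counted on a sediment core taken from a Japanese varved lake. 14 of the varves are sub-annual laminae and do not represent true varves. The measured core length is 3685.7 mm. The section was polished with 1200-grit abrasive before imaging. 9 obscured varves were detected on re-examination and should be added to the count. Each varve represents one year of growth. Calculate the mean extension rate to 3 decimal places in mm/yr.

0.176 mm/yr

Correcting the raw count gives 20984 − 14 + 9 = 20979 true varves.
Mean rate = 3685.7 mm / 20979 years ≈ 0.176 mm/yr.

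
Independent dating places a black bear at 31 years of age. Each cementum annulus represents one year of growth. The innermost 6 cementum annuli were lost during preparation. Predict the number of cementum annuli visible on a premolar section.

One cementum annulus per year gives 31 cementum annuli over 31 years.
Less the 6 uncaptured cementum annuli: 31 − 6 = 25.

25 cementum annuli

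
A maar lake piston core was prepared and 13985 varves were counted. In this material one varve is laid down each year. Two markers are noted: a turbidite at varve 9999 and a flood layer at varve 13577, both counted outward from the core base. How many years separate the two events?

13577 − 9999 = 3578 varves lie between the two events.
That is 3578 years at one varve per year.

3578 years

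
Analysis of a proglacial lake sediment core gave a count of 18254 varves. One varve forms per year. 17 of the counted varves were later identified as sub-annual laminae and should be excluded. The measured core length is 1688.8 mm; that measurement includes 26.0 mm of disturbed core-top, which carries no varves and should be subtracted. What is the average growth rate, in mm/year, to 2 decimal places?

Adjusted count: 18254 − 17 = 18237 varves.
Net length = 1688.8 − 26.0 = 1662.8 mm.
1662.8 mm over 18237 years gives 1662.8 / 18237 ≈ 0.09 mm/year.

0.09 mm/year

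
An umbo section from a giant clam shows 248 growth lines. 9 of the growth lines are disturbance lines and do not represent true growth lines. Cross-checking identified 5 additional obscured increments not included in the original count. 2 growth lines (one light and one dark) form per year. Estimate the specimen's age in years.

Adjusted count: 248 − 9 + 5 = 244 growth lines.
With 2 growth lines per year, 244 / 2 = 122 years.

122 years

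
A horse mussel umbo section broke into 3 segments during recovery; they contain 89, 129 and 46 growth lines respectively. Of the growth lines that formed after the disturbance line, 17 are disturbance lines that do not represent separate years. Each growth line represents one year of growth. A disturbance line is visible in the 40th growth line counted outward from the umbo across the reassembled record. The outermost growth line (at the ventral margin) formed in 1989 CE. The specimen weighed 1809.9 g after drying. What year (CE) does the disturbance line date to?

Total growth lines = 89 + 129 + 46 = 264.
Between growth line 40 and the ventral margin there are 264 − 40 = 224 growth lines.
224 − 17 false = 207 true growth lines after the disturbance line.
1989 − 207 = 1782 CE.

1782 CE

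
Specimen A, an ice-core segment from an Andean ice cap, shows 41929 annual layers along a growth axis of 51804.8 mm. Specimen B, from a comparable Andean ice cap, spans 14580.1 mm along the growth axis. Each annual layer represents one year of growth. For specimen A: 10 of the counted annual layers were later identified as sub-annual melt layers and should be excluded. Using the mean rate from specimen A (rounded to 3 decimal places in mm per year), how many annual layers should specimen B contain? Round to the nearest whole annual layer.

Specimen A: adjusted count: 41929 − 10 = 41919 annual layers.
A: Mean rate = 51804.8 mm / 41919 years ≈ 1.236 mm/year.
B spans 14580.1 / 1.236 = 11796.20 years ≈ 11796 annual layers.

11796 annual layers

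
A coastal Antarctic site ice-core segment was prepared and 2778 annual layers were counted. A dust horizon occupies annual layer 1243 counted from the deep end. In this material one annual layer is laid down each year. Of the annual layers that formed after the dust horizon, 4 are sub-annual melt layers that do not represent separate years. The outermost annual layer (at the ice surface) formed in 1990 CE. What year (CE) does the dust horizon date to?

459 CE

2778 − 1243 = 1535 annual layers lie beyond the dust horizon toward the ice surface.
1535 − 4 false = 1531 true annual layers after the dust horizon.
Counting back 1531 years from 1990 CE places the dust horizon in 1990 − 1531 = 459 CE.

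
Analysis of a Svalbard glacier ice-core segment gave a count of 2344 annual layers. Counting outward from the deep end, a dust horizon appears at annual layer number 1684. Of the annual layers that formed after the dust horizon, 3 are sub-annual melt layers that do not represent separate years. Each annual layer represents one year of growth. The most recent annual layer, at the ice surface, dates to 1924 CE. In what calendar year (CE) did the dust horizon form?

2344 − 1684 = 660 annual layers lie beyond the dust horizon toward the ice surface.
Removing the 3 false annual layers leaves 660 − 3 = 657 true annual layers beyond the dust horizon.
The annual layer at the ice surface is 1924 CE, so the dust horizon dates to 1924 − 657 = 1267 CE.

1267 CE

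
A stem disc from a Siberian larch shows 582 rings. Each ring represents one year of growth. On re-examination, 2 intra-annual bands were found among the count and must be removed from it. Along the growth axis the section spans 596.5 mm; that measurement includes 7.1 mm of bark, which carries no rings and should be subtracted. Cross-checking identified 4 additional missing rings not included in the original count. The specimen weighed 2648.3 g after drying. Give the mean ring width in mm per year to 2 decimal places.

True ring count = 582 − 2 + 4 = 584.
Removing the 7.1 mm offcut leaves 596.5 − 7.1 = 589.4 mm.
589.4 mm over 584 years gives 589.4 / 584 ≈ 1.01 mm per year.

1.01 mm per year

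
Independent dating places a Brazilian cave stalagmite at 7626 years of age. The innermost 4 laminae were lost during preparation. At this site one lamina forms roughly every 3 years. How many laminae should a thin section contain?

2538 laminae

One lamina every 3 years means 7626 / 3 = 2542 laminae.
Subtracting the 4 laminae not captured gives 2542 − 4 = 2538 laminae in the record.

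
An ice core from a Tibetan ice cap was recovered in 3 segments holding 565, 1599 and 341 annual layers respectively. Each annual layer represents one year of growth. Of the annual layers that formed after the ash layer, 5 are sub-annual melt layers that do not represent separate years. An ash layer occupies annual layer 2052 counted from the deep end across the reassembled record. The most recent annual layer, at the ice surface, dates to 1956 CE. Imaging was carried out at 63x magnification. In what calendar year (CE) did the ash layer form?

Total annual layers = 565 + 1599 + 341 = 2505.
2505 − 2052 = 453 annual layers lie beyond the ash layer toward the ice surface.
Excluding 5 false annual layers: 453 − 5 = 448.
1956 − 448 = 1508 CE.

1508 CE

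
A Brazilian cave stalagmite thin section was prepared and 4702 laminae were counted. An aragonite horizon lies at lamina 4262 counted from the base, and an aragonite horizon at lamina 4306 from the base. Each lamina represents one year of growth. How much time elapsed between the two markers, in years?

44 years

4306 − 4262 = 44 laminae lie between the two events.
At one lamina per year, 44 years elapsed between them.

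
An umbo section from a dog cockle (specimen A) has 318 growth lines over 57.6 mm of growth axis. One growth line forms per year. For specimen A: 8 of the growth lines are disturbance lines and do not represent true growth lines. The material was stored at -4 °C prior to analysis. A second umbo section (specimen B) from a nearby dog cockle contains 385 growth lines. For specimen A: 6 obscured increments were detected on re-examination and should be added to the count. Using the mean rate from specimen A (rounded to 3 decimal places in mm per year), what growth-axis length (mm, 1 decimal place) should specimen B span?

70.1 mm

Specimen A: after corrections the count is 318 − 8 + 6 = 316 growth lines.
A: 57.6 mm over 316 years gives 57.6 / 316 ≈ 0.182 mm/year.
For B, 0.182 mm/year × 385 years = 70.1 mm.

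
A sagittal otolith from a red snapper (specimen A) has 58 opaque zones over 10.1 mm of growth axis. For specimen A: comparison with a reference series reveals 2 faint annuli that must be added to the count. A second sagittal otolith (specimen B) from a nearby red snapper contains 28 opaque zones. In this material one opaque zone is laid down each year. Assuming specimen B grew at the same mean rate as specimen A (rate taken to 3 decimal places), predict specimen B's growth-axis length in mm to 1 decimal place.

Specimen A: adjusted count: 58 + 2 = 60 opaque zones.
A: Mean rate = 10.1 mm / 60 years ≈ 0.168 mm/yr.
Length of B = 0.168 × 28 = 4.7 mm.

4.7 mm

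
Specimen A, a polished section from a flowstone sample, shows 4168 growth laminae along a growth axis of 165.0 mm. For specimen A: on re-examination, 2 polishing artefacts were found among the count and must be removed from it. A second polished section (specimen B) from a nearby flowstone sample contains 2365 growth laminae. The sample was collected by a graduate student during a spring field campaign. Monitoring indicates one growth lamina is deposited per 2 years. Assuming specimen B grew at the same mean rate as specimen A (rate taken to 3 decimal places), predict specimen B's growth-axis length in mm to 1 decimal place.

Specimen A: true growth lamina count = 4168 − 2 = 4166.
Specimen A: multiplying by 2 years per growth lamina: 4166 × 2 = 8332 years.
A: Extension rate ≈ 165.0 / 8332 = 0.020 mm/year.
Specimen B: 2365 growth laminae at 2 years each span 2365 × 2 = 4730 years. B's length ≈ 0.020 × 4730 = 94.6 mm.

94.6 mm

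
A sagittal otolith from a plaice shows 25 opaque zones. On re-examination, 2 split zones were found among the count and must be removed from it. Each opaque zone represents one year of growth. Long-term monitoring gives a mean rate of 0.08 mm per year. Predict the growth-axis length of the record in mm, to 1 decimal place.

1.8 mm

After corrections the count is 25 − 2 = 23 opaque zones.
23 years at 0.08 mm/year gives 0.08 × 23 = 1.8 mm.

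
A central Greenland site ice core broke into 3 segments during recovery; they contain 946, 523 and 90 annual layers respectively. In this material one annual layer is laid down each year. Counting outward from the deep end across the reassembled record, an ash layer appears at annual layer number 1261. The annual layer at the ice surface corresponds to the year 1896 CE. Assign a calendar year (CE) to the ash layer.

Total annual layers = 946 + 523 + 90 = 1559.
Between annual layer 1261 and the ice surface there are 1559 − 1261 = 298 annual layers.
Counting back 298 years from 1896 CE places the ash layer in 1896 − 298 = 1598 CE.

1598 CE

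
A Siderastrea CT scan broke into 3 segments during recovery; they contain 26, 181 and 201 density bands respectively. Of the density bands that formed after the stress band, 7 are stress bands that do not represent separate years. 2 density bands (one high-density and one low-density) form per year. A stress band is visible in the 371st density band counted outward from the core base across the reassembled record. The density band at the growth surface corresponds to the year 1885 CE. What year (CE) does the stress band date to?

1870 CE

Total density bands = 26 + 181 + 201 = 408.
408 − 371 = 37 density bands lie beyond the stress band toward the growth surface.
Removing the 7 false density bands leaves 37 − 7 = 30 true density bands beyond the stress band.
Dividing by 2 density bands per year: 30 / 2 = 15 years.
The density band at the growth surface is 1885 CE, so the stress band dates to 1885 − 15 = 1870 CE.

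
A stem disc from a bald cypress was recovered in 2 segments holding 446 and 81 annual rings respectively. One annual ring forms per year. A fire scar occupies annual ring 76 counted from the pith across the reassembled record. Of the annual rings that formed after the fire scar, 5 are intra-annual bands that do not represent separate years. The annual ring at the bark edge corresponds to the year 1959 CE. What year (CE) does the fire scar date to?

Total annual rings = 446 + 81 = 527.
Between annual ring 76 and the bark edge there are 527 − 76 = 451 annual rings.
Excluding 5 false annual rings: 451 − 5 = 446.
1959 − 446 = 1513 CE.

1513 CE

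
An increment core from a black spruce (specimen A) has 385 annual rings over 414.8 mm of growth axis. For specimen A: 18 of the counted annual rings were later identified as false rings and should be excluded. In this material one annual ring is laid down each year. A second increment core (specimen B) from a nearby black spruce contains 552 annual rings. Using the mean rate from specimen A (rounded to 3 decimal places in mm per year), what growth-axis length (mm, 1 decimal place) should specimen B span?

Specimen A: true annual ring count = 385 − 18 = 367.
A: Extension rate ≈ 414.8 / 367 = 1.130 mm per year.
B's length ≈ 1.130 × 552 = 623.8 mm.

623.8 mm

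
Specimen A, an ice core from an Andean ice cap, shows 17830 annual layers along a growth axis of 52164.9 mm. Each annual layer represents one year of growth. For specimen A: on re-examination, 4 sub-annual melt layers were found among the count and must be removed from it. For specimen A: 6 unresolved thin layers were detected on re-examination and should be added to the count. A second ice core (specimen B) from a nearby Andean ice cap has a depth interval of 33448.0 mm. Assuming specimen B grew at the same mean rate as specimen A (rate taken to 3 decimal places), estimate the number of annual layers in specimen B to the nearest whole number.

Specimen A: adjusted count: 17830 − 4 + 6 = 17832 annual layers.
A: Extension rate ≈ 52164.9 / 17832 = 2.925 mm per year.
Specimen B: 33448.0 mm / 2.925 mm per year = 11435.21 years ≈ 11435 annual layers.

11435 annual layers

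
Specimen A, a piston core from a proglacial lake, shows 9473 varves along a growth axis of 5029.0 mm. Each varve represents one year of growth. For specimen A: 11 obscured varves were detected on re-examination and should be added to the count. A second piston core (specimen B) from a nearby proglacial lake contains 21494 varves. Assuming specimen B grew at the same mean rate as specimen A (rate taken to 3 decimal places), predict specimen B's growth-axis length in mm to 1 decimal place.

11391.8 mm

Specimen A: adjusted count: 9473 + 11 = 9484 varves.
A: Mean rate = 5029.0 mm / 9484 years ≈ 0.530 mm/yr.
For B, 0.530 mm/year × 21494 years = 11391.8 mm.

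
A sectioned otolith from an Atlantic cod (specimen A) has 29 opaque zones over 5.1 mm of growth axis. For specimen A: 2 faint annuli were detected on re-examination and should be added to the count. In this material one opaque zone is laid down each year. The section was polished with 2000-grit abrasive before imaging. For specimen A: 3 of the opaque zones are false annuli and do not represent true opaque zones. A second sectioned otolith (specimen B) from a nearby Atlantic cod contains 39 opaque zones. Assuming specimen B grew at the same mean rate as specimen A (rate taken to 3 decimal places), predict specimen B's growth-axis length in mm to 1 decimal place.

7.1 mm

Specimen A: correcting the raw count gives 29 − 3 + 2 = 28 true opaque zones.
A: Extension rate ≈ 5.1 / 28 = 0.182 mm/yr.
Length of B = 0.182 × 39 = 7.1 mm.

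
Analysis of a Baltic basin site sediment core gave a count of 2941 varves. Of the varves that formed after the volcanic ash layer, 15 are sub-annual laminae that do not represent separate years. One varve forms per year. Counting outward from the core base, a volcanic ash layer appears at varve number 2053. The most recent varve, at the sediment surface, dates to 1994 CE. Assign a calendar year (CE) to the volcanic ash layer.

2941 − 2053 = 888 varves lie beyond the volcanic ash layer toward the sediment surface.
Removing the 15 false varves leaves 888 − 15 = 873 true varves beyond the volcanic ash layer.
The varve at the sediment surface is 1994 CE, so the volcanic ash layer dates to 1994 − 873 = 1121 CE.

1121 CE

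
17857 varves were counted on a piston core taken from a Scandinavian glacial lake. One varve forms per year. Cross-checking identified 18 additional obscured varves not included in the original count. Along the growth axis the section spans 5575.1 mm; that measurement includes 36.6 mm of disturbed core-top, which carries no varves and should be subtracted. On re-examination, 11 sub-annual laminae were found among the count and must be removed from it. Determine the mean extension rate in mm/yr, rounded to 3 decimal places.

True varve count = 17857 − 11 + 18 = 17864.
The growth record spans 5575.1 − 36.6 = 5538.5 mm.
5538.5 mm over 17864 years gives 5538.5 / 17864 ≈ 0.310 mm/yr.

0.310 mm/yr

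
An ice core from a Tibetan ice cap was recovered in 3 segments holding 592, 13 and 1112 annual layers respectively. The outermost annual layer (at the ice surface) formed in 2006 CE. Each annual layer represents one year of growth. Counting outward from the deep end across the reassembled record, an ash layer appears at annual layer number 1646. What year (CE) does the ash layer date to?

1935 CE

Total annual layers = 592 + 13 + 1112 = 1717.
1717 − 1646 = 71 annual layers lie beyond the ash layer toward the ice surface.
2006 − 71 = 1935 CE.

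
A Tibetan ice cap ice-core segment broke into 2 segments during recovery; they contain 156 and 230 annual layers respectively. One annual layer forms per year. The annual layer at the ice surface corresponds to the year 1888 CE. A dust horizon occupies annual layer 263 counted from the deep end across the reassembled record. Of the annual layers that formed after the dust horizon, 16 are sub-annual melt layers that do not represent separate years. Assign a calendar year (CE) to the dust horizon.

1781 CE

Total annual layers = 156 + 230 = 386.
386 − 263 = 123 annual layers lie beyond the dust horizon toward the ice surface.
Removing the 16 false annual layers leaves 123 − 16 = 107 true annual layers beyond the dust horizon.
Counting back 107 years from 1888 CE places the dust horizon in 1888 − 107 = 1781 CE.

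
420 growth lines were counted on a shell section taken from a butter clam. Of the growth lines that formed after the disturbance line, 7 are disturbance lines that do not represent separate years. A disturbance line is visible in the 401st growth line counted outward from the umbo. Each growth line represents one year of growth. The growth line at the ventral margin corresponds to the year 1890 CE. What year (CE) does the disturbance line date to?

420 − 401 = 19 growth lines lie beyond the disturbance line toward the ventral margin.
Excluding 7 false growth lines: 19 − 7 = 12.
1890 − 12 = 1878 CE.

1878 CE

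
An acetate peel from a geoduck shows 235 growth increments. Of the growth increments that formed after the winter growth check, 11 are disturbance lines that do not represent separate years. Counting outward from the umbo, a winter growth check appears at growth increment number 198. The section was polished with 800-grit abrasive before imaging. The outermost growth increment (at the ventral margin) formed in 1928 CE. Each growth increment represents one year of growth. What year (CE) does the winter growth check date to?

Between growth increment 198 and the ventral margin there are 235 − 198 = 37 growth increments.
Excluding 11 false growth increments: 37 − 11 = 26.
Counting back 26 years from 1928 CE places the winter growth check in 1928 − 26 = 1902 CE.

1902 CE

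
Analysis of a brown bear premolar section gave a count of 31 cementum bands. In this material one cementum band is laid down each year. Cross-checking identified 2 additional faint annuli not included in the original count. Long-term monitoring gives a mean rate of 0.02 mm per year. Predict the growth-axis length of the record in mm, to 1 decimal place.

0.7 mm

Adjusted count: 31 + 2 = 33 cementum bands.
Length ≈ 0.02 × 33 = 0.7 mm.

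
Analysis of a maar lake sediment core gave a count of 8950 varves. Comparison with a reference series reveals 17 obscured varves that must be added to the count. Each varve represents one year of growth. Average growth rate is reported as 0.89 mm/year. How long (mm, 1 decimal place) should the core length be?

7980.6 mm

Adjusted count: 8950 + 17 = 8967 varves.
8967 years at 0.89 mm/year gives 0.89 × 8967 = 7980.6 mm.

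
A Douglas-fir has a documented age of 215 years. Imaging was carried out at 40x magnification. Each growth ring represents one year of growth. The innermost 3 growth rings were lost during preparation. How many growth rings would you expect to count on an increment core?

212 growth rings

Expected growth rings over 215 years: 215.
Less the 3 uncaptured growth rings: 215 − 3 = 212.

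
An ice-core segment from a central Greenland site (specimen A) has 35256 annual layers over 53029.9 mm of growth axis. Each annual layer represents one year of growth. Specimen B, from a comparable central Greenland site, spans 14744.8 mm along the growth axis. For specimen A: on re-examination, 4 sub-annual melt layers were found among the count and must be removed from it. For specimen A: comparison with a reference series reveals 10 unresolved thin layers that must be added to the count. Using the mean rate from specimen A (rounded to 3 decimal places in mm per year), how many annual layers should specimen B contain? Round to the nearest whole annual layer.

9804 annual layers

Specimen A: correcting the raw count gives 35256 − 4 + 10 = 35262 true annual layers.
A: Mean rate = 53029.9 mm / 35262 years ≈ 1.504 mm per year.
Specimen B: 14744.8 mm / 1.504 mm per year = 9803.72 years ≈ 9804 annual layers.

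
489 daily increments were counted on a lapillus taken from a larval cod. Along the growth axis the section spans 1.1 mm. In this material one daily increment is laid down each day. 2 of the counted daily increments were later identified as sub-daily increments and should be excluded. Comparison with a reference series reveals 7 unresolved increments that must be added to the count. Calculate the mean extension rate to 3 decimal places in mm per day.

Adjusted count: 489 − 2 + 7 = 494 daily increments.
1.1 mm over 494 days gives 1.1 / 494 ≈ 0.002 mm per day.

0.002 mm per day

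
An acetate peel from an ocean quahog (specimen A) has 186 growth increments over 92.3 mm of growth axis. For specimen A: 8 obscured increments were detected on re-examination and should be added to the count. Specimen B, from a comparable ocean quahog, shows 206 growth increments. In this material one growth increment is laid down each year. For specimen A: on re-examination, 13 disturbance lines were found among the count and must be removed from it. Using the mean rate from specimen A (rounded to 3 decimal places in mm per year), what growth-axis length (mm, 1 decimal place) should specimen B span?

Specimen A: true growth increment count = 186 − 13 + 8 = 181.
A: Extension rate ≈ 92.3 / 181 = 0.510 mm per year.
For B, 0.510 mm/year × 206 years = 105.1 mm.

105.1 mm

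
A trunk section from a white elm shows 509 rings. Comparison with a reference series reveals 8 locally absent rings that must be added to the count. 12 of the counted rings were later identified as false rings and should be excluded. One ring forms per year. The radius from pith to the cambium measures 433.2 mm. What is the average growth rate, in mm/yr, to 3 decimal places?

0.858 mm/yr

True ring count = 509 − 12 + 8 = 505.
433.2 mm over 505 years gives 433.2 / 505 ≈ 0.858 mm/yr.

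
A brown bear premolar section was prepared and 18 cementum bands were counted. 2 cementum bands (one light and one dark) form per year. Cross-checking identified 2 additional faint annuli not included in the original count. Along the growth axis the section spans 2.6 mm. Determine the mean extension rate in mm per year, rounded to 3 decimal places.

0.260 mm per year

Correcting the raw count gives 18 + 2 = 20 true cementum bands.
With 2 cementum bands per year, 20 / 2 = 10 years.
2.6 mm over 10 years gives 2.6 / 10 ≈ 0.260 mm per year.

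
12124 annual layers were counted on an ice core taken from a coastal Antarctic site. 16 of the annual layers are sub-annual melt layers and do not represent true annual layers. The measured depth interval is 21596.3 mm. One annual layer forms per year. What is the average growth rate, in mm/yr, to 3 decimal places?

True annual layer count = 12124 − 16 = 12108.
21596.3 mm over 12108 years gives 21596.3 / 12108 ≈ 1.784 mm/yr.

1.784 mm/yr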